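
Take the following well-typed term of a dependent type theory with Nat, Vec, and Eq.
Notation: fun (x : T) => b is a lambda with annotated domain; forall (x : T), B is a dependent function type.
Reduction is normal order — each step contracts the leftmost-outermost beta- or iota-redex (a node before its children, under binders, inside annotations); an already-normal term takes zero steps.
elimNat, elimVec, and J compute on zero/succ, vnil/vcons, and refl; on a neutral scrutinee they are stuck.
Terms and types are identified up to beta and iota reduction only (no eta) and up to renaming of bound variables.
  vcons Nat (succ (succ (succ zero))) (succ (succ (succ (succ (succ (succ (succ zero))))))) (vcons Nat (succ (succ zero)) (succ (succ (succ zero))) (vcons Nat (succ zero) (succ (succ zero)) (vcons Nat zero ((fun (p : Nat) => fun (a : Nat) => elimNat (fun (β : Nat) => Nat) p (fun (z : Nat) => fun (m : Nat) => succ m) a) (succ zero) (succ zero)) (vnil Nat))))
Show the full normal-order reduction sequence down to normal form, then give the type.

reduction (normal order):
  vcons Nat (succ (succ (succ zero))) (succ (succ (succ (succ (succ (succ (succ zero))))))) (vcons Nat (succ (succ zero)) (succ (succ (succ zero))) (vcons Nat (succ zero) (succ (succ zero)) (vcons Nat zero ((fun (p : Nat) => fun (a : Nat) => elimNat (fun (β : Nat) => Nat) p (fun (z : Nat) => fun (m : Nat) => succ m) a) (succ zero) (succ zero)) (vnil Nat))))
  ~> vcons Nat (succ (succ (succ zero))) (succ (succ (succ (succ (succ (succ (succ zero))))))) (vcons Nat (succ (succ zero)) (succ (succ (succ zero))) (vcons Nat (succ zero) (succ (succ zero)) (vcons Nat zero ((fun (p : Nat) => elimNat (fun (a : Nat) => Nat) (succ zero) (fun (β : Nat) => fun (z : Nat) => succ z) p) (succ zero)) (vnil Nat))))
  ~> vcons Nat (succ (succ (succ zero))) (succ (succ (succ (succ (succ (succ (succ zero))))))) (vcons Nat (succ (succ zero)) (succ (succ (succ zero))) (vcons Nat (succ zero) (succ (succ zero)) (vcons Nat zero (elimNat (fun (p : Nat) => Nat) (succ zero) (fun (a : Nat) => fun (β : Nat) => succ β) (succ zero)) (vnil Nat))))
  ~> vcons Nat (succ (succ (succ zero))) (succ (succ (succ (succ (succ (succ (succ zero))))))) (vcons Nat (succ (succ zero)) (succ (succ (succ zero))) (vcons Nat (succ zero) (succ (succ zero)) (vcons Nat zero ((fun (p : Nat) => fun (a : Nat) => succ a) zero (elimNat (fun (β : Nat) => Nat) (succ zero) (fun (z : Nat) => fun (m : Nat) => succ m) zero)) (vnil Nat))))
  ~> vcons Nat (succ (succ (succ zero))) (succ (succ (succ (succ (succ (succ (succ zero))))))) (vcons Nat (succ (succ zero)) (succ (succ (succ zero))) (vcons Nat (succ zero) (succ (succ zero)) (vcons Nat zero ((fun (p : Nat) => succ p) (elimNat (fun (a : Nat) => Nat) (succ zero) (fun (β : Nat) => fun (z : Nat) => succ z) zero)) (vnil Nat))))
  ~> vcons Nat (succ (succ (succ zero))) (succ (succ (succ (succ (succ (succ (succ zero))))))) (vcons Nat (succ (succ zero)) (succ (succ (succ zero))) (vcons Nat (succ zero) (succ (succ zero)) (vcons Nat zero (succ (elimNat (fun (p : Nat) => Nat) (succ zero) (fun (a : Nat) => fun (β : Nat) => succ β) zero)) (vnil Nat))))
  ~> vcons Nat (succ (succ (succ zero))) (succ (succ (succ (succ (succ (succ (succ zero))))))) (vcons Nat (succ (succ zero)) (succ (succ (succ zero))) (vcons Nat (succ zero) (succ (succ zero)) (vcons Nat zero (succ (succ zero)) (vnil Nat))))
the term's type:
  Vec Nat (succ (succ (succ (succ zero))))


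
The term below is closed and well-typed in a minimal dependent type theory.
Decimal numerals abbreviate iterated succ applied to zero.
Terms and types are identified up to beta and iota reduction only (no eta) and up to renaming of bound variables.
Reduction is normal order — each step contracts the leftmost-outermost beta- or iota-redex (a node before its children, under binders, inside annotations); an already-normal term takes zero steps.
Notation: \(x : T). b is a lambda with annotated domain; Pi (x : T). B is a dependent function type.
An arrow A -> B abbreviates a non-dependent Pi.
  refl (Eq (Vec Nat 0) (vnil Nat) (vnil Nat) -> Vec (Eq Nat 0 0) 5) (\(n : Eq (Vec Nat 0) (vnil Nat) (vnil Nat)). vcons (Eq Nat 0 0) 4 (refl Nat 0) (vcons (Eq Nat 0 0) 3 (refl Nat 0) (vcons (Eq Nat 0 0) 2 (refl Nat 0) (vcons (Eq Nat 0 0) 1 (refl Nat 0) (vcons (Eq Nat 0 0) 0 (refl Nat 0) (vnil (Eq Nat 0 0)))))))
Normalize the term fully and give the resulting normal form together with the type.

normal form:
  refl (Eq (Vec Nat 0) (vnil Nat) (vnil Nat) -> Vec (Eq Nat 0 0) 5) (\(n : Eq (Vec Nat 0) (vnil Nat) (vnil Nat)). vcons (Eq Nat 0 0) 4 (refl Nat 0) (vcons (Eq Nat 0 0) 3 (refl Nat 0) (vcons (Eq Nat 0 0) 2 (refl Nat 0) (vcons (Eq Nat 0 0) 1 (refl Nat 0) (vcons (Eq Nat 0 0) 0 (refl Nat 0) (vnil (Eq Nat 0 0)))))))
the term's type:
  Eq (Eq (Vec Nat 0) (vnil Nat) (vnil Nat) -> Vec (Eq Nat 0 0) 5) (\(n : Eq (Vec Nat 0) (vnil Nat) (vnil Nat)). vcons (Eq Nat 0 0) 4 (refl Nat 0) (vcons (Eq Nat 0 0) 3 (refl Nat 0) (vcons (Eq Nat 0 0) 2 (refl Nat 0) (vcons (Eq Nat 0 0) 1 (refl Nat 0) (vcons (Eq Nat 0 0) 0 (refl Nat 0) (vnil (Eq Nat 0 0))))))) (\(ζ : Eq (Vec Nat 0) (vnil Nat) (vnil Nat)). vcons (Eq Nat 0 0) 4 (refl Nat 0) (vcons (Eq Nat 0 0) 3 (refl Nat 0) (vcons (Eq Nat 0 0) 2 (refl Nat 0) (vcons (Eq Nat 0 0) 1 (refl Nat 0) (vcons (Eq Nat 0 0) 0 (refl Nat 0) (vnil (Eq Nat 0 0)))))))


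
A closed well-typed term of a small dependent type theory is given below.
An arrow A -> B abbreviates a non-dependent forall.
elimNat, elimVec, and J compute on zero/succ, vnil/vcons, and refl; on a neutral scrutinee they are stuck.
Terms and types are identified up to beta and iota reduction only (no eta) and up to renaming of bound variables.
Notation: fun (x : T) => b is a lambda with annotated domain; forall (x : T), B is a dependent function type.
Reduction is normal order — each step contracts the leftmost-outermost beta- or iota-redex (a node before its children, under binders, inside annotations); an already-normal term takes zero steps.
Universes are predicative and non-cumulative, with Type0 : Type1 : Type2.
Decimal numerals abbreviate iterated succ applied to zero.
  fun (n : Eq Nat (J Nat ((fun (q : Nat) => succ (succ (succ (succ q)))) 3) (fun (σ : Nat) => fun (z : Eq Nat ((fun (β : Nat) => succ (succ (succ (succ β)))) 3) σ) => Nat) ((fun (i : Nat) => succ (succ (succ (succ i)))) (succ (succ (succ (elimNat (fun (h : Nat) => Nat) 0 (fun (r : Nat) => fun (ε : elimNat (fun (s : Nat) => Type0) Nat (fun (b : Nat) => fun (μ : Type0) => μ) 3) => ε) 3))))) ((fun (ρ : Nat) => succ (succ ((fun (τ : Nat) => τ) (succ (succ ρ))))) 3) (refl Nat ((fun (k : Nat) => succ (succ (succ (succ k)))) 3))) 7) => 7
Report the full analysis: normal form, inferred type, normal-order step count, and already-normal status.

normal form:
  fun (n : Eq Nat 7 7) => 7
inferred type:
  Eq Nat 7 7 -> Nat
normal-order step count: 12
already normal: no
first contracted redex: a J iota-redex


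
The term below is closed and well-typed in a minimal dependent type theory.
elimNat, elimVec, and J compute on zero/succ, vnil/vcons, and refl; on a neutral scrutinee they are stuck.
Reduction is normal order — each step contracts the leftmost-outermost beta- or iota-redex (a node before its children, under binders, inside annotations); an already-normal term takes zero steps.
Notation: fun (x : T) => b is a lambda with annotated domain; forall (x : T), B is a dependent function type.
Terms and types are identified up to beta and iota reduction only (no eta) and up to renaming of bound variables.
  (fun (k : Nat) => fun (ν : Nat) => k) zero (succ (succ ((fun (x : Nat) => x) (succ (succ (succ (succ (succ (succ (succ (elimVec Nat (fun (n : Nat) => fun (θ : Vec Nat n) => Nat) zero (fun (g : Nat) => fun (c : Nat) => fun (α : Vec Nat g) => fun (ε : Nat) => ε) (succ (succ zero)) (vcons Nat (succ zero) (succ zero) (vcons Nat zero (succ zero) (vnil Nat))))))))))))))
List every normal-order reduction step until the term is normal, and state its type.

reduction (normal order):
  (fun (k : Nat) => fun (ν : Nat) => k) zero (succ (succ ((fun (x : Nat) => x) (succ (succ (succ (succ (succ (succ (succ (elimVec Nat (fun (n : Nat) => fun (θ : Vec Nat n) => Nat) zero (fun (g : Nat) => fun (c : Nat) => fun (α : Vec Nat g) => fun (ε : Nat) => ε) (succ (succ zero)) (vcons Nat (succ zero) (succ zero) (vcons Nat zero (succ zero) (vnil Nat))))))))))))))
  ~> (fun (k : Nat) => zero) (succ (succ ((fun (ν : Nat) => ν) (succ (succ (succ (succ (succ (succ (succ (elimVec Nat (fun (x : Nat) => fun (n : Vec Nat x) => Nat) zero (fun (θ : Nat) => fun (g : Nat) => fun (c : Vec Nat θ) => fun (α : Nat) => α) (succ (succ zero)) (vcons Nat (succ zero) (succ zero) (vcons Nat zero (succ zero) (vnil Nat))))))))))))))
  ~> zero
inferred type:
  Nat


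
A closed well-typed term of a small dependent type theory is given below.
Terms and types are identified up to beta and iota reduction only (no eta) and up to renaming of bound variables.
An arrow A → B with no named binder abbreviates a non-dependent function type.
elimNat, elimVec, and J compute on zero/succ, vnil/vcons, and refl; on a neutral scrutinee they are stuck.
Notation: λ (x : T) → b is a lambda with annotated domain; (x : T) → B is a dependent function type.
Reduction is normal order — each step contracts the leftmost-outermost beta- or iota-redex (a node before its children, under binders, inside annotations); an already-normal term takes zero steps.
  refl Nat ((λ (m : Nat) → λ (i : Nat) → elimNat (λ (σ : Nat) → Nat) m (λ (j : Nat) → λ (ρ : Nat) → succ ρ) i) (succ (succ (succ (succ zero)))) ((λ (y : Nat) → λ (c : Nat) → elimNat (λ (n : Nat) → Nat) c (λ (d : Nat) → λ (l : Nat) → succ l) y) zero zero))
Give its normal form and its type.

reduced normal form:
  refl Nat (succ (succ (succ (succ zero))))
inferred type:
  Eq Nat (succ (succ (succ (succ zero)))) (succ (succ (succ (succ zero))))


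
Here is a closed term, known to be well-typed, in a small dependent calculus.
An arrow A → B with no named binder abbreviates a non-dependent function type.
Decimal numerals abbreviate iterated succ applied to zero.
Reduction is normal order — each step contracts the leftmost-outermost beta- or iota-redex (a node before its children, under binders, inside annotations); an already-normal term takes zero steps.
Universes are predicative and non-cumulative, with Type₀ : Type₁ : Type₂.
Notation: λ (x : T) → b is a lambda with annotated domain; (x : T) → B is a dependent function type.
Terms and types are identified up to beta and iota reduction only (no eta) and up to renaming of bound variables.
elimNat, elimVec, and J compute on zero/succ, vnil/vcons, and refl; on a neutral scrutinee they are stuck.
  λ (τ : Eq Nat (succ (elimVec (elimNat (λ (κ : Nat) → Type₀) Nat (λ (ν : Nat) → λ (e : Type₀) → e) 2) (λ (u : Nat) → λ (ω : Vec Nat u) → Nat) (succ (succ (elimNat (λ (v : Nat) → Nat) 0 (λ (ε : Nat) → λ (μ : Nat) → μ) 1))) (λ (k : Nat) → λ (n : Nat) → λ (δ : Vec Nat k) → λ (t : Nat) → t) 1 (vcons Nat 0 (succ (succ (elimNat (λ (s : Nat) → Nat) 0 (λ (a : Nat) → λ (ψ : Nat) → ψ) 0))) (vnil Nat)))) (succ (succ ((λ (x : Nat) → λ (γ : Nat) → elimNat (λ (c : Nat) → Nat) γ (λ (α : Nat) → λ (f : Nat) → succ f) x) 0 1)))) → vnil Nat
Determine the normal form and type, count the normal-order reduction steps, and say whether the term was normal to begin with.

reduced normal form:
  λ (τ : Eq Nat 3 3) → vnil Nat
the term's type:
  Eq Nat 3 3 → Vec Nat 0
reduction steps (normal order): 13
term was already normal: no
first contracted redex: an elimVec iota-redex


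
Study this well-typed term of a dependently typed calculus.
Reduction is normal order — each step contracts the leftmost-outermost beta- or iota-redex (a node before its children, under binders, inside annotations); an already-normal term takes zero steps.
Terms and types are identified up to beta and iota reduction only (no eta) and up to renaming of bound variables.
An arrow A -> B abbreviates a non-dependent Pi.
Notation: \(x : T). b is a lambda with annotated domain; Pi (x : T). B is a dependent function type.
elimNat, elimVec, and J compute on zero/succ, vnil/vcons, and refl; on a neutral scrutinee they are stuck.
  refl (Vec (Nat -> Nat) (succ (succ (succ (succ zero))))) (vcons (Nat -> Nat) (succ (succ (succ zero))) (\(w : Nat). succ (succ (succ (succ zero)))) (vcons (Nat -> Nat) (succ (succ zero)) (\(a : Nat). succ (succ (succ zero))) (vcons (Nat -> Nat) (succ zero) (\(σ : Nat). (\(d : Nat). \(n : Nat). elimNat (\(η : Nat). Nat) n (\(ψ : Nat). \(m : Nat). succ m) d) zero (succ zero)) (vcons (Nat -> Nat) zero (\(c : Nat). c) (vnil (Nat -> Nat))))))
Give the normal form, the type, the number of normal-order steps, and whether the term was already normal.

resulting normal form:
  refl (Vec (Nat -> Nat) (succ (succ (succ (succ zero))))) (vcons (Nat -> Nat) (succ (succ (succ zero))) (\(w : Nat). succ (succ (succ (succ zero)))) (vcons (Nat -> Nat) (succ (succ zero)) (\(a : Nat). succ (succ (succ zero))) (vcons (Nat -> Nat) (succ zero) (\(σ : Nat). succ zero) (vcons (Nat -> Nat) zero (\(d : Nat). d) (vnil (Nat -> Nat))))))
type:
  Eq (Vec (Nat -> Nat) (succ (succ (succ (succ zero))))) (vcons (Nat -> Nat) (succ (succ (succ zero))) (\(w : Nat). succ (succ (succ (succ zero)))) (vcons (Nat -> Nat) (succ (succ zero)) (\(a : Nat). succ (succ (succ zero))) (vcons (Nat -> Nat) (succ zero) (\(σ : Nat). succ zero) (vcons (Nat -> Nat) zero (\(d : Nat). d) (vnil (Nat -> Nat)))))) (vcons (Nat -> Nat) (succ (succ (succ zero))) (\(n : Nat). succ (succ (succ (succ zero)))) (vcons (Nat -> Nat) (succ (succ zero)) (\(η : Nat). succ (succ (succ zero))) (vcons (Nat -> Nat) (succ zero) (\(ψ : Nat). succ zero) (vcons (Nat -> Nat) zero (\(m : Nat). m) (vnil (Nat -> Nat))))))
reduction steps (normal order): 3
started in normal form: no
first contracted redex: a beta-redex


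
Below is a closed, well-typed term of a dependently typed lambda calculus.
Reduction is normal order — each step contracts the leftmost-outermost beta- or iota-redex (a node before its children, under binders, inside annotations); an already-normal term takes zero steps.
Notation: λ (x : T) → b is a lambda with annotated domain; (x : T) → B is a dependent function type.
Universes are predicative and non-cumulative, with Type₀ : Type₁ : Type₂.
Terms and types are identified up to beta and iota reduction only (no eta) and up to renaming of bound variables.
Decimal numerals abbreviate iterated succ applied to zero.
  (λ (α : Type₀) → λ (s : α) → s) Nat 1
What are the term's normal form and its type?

normal form:
  1
the term's type:
  Nat


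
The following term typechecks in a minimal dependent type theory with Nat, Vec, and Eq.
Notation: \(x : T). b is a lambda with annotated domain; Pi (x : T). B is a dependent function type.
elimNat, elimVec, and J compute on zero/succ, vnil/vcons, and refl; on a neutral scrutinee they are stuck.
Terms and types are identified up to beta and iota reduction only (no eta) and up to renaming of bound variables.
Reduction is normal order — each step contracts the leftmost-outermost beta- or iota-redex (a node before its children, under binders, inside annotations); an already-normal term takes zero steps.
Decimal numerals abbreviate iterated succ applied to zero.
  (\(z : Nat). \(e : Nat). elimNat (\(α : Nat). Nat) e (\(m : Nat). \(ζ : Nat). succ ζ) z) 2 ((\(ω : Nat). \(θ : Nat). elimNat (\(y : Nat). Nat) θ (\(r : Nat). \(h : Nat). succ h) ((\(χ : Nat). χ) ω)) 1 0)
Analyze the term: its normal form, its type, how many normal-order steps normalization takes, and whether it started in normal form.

reduced normal form:
  3
the term's type:
  Nat
reduction steps (normal order): 16
started in normal form: no
first contracted redex: a beta-redex


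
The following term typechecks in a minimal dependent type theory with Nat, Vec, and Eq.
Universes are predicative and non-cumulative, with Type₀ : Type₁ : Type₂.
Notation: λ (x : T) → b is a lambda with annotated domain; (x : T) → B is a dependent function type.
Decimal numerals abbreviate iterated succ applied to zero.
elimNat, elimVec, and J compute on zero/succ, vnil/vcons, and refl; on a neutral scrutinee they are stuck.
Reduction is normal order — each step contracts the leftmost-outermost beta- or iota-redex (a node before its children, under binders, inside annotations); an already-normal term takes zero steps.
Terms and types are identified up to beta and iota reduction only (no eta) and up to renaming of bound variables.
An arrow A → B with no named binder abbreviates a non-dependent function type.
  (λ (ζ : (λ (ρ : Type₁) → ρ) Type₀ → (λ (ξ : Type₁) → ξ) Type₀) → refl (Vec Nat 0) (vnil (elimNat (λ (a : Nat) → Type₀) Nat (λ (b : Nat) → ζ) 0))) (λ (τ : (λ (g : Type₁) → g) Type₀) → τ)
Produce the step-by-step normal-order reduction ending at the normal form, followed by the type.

normal-order reduction sequence:
  (λ (ζ : (λ (ρ : Type₁) → ρ) Type₀ → (λ (ξ : Type₁) → ξ) Type₀) → refl (Vec Nat 0) (vnil (elimNat (λ (a : Nat) → Type₀) Nat (λ (b : Nat) → ζ) 0))) (λ (τ : (λ (g : Type₁) → g) Type₀) → τ)
  ~> refl (Vec Nat 0) (vnil (elimNat (λ (ζ : Nat) → Type₀) Nat (λ (ρ : Nat) → λ (ξ : (λ (a : Type₁) → a) Type₀) → ξ) 0))
  ~> refl (Vec Nat 0) (vnil Nat)
the term's type:
  Eq (Vec Nat 0) (vnil Nat) (vnil Nat)


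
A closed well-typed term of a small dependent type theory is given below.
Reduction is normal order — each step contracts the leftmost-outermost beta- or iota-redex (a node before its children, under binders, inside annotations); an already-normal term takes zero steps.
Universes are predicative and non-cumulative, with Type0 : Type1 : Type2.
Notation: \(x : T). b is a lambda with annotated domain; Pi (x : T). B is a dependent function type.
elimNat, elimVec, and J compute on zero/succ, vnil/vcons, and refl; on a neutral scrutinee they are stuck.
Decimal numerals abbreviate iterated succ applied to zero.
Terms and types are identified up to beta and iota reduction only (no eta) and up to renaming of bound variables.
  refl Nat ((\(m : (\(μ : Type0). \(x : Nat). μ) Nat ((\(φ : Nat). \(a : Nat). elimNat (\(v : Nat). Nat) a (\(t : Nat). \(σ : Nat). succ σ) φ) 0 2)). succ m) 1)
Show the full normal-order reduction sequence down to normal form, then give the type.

normal-order reduction:
  refl Nat ((\(m : (\(μ : Type0). \(x : Nat). μ) Nat ((\(φ : Nat). \(a : Nat). elimNat (\(v : Nat). Nat) a (\(t : Nat). \(σ : Nat). succ σ) φ) 0 2)). succ m) 1)
  ~> refl Nat 2
type:
  Eq Nat 2 2


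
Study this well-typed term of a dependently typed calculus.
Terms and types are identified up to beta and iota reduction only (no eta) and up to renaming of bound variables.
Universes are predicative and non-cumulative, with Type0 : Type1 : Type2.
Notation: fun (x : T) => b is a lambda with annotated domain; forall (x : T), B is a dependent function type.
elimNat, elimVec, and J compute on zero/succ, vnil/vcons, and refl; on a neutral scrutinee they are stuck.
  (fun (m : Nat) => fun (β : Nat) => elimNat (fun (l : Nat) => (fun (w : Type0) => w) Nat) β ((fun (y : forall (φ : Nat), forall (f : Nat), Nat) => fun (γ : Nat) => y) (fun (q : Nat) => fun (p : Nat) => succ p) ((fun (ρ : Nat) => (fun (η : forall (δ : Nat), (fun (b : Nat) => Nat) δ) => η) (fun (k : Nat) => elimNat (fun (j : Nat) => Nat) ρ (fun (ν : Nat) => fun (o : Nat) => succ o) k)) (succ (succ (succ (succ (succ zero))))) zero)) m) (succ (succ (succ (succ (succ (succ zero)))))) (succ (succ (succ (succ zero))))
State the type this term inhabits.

the term's type:
  Nat


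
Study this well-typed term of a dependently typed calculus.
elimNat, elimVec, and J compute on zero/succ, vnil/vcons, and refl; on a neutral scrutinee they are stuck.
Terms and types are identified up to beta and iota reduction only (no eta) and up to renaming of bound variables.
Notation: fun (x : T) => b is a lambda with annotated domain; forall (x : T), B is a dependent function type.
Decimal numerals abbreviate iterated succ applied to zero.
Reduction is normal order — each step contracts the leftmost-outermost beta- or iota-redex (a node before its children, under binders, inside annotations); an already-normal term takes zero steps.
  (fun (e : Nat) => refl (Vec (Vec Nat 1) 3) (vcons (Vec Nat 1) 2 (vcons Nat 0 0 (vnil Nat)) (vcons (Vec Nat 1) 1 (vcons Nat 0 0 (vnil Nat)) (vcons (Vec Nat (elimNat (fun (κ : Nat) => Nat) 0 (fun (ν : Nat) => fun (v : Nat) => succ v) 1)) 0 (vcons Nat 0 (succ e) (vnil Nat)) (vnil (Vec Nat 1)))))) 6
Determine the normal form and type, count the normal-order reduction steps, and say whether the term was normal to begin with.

resulting normal form:
  refl (Vec (Vec Nat 1) 3) (vcons (Vec Nat 1) 2 (vcons Nat 0 0 (vnil Nat)) (vcons (Vec Nat 1) 1 (vcons Nat 0 0 (vnil Nat)) (vcons (Vec Nat 1) 0 (vcons Nat 0 7 (vnil Nat)) (vnil (Vec Nat 1)))))
the term's type:
  Eq (Vec (Vec Nat 1) 3) (vcons (Vec Nat 1) 2 (vcons Nat 0 0 (vnil Nat)) (vcons (Vec Nat 1) 1 (vcons Nat 0 0 (vnil Nat)) (vcons (Vec Nat 1) 0 (vcons Nat 0 7 (vnil Nat)) (vnil (Vec Nat 1))))) (vcons (Vec Nat 1) 2 (vcons Nat 0 0 (vnil Nat)) (vcons (Vec Nat 1) 1 (vcons Nat 0 0 (vnil Nat)) (vcons (Vec Nat 1) 0 (vcons Nat 0 7 (vnil Nat)) (vnil (Vec Nat 1)))))
normal-order step count: 5
started in normal form: no
first contracted redex: a beta-redex


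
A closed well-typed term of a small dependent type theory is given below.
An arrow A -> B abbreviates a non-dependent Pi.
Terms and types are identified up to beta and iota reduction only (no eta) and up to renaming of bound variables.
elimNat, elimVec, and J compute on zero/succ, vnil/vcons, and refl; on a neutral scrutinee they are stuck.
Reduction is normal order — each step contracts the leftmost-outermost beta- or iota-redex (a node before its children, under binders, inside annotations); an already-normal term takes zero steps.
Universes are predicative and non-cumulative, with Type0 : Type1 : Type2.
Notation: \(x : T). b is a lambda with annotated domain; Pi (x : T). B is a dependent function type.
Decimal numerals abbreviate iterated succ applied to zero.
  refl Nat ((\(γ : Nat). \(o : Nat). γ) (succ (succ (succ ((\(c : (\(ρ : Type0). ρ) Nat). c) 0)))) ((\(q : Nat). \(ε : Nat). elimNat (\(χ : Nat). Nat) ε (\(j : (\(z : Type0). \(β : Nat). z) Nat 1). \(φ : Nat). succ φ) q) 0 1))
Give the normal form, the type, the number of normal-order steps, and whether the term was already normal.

normal form:
  refl Nat 3
type:
  Eq Nat 3 3
reduction steps (normal order): 3
term was already normal: no
first redex: a beta-redex


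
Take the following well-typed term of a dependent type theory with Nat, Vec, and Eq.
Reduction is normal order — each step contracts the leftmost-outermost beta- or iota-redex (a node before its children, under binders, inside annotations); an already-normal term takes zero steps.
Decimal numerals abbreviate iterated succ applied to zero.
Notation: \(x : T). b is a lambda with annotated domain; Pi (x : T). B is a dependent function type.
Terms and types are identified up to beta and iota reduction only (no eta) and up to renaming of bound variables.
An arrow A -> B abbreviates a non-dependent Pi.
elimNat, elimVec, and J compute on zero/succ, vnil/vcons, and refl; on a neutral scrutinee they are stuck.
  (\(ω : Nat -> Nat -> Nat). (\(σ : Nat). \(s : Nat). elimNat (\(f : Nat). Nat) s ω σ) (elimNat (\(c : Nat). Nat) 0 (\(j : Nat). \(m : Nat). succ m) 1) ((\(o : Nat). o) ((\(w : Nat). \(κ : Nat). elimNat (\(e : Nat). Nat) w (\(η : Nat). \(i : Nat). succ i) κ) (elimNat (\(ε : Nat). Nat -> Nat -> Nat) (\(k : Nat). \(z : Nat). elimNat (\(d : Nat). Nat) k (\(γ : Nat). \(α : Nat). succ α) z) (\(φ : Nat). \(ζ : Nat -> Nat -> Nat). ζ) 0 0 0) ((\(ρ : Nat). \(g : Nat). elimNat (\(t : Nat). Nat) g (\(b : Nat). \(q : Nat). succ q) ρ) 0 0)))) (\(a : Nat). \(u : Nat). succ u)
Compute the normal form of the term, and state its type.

normal form:
  1
type:
  Nat
observation: contracting a beta-redex first, the term normalizes in 22 steps.


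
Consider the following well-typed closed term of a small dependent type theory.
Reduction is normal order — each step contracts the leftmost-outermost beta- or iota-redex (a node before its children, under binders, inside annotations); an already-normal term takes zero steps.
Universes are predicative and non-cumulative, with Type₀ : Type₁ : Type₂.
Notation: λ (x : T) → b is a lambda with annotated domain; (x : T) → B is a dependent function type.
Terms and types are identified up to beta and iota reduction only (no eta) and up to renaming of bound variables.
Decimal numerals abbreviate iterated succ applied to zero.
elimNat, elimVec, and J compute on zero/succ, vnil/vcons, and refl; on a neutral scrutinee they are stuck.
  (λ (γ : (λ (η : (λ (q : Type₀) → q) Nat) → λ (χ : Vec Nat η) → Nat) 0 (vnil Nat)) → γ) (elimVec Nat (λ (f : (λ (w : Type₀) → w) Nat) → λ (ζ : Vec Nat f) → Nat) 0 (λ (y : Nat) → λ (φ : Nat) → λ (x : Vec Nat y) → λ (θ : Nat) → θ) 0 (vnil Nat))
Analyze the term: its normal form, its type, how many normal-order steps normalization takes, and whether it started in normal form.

resulting normal form:
  0
type:
  Nat
reduction steps (normal order): 2
started in normal form: no
first contracted redex: a beta-redex


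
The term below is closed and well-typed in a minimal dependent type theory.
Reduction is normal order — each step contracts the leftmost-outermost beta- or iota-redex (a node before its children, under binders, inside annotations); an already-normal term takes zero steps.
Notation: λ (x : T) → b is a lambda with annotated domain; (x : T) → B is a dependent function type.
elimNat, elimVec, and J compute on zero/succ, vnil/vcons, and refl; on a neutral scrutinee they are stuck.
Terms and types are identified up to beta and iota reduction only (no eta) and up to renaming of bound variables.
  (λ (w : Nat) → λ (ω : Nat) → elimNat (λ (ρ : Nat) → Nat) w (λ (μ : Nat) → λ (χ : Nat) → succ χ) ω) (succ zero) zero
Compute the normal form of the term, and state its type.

normal form:
  succ zero
inferred type:
  Nat


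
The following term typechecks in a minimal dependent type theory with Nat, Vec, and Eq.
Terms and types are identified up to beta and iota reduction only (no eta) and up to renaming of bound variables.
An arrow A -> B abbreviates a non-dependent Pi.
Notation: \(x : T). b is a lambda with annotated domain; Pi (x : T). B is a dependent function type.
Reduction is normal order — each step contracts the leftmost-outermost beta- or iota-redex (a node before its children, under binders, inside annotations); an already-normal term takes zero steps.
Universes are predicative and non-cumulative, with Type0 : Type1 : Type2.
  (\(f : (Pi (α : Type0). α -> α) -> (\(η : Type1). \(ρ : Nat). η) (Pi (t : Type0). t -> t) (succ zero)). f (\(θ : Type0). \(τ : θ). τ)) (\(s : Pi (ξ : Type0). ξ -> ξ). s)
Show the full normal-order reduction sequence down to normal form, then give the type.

normal-order reduction sequence:
  (\(f : (Pi (α : Type0). α -> α) -> (\(η : Type1). \(ρ : Nat). η) (Pi (t : Type0). t -> t) (succ zero)). f (\(θ : Type0). \(τ : θ). τ)) (\(s : Pi (ξ : Type0). ξ -> ξ). s)
  ~> (\(f : Pi (α : Type0). α -> α). f) (\(η : Type0). \(ρ : η). ρ)
  ~> \(f : Type0). \(α : f). α
inferred type:
  Pi (f : Type0). f -> f


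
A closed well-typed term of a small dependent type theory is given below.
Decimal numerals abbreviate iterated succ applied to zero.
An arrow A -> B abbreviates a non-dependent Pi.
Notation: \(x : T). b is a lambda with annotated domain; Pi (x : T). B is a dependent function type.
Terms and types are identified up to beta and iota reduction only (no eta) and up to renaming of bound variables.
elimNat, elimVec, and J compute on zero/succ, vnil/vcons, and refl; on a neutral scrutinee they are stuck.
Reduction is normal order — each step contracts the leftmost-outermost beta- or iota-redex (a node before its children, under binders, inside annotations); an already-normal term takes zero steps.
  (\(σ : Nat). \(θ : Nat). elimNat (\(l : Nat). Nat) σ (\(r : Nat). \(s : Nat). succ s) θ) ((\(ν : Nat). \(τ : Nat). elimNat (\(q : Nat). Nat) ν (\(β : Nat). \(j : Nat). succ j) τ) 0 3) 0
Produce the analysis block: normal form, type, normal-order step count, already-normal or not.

resulting normal form:
  3
inferred type:
  Nat
steps to reach normal form (normal order): 15
term was already normal: no
first contracted redex: a beta-redex


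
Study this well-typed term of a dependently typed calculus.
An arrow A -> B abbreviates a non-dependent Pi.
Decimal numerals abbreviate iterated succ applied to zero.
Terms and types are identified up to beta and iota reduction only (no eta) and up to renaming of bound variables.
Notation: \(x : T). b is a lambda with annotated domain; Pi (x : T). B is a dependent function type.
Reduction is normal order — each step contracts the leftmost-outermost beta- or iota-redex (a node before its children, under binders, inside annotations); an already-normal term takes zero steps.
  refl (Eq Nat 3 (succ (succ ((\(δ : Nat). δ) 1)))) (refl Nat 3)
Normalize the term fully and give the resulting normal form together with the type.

reduced normal form:
  refl (Eq Nat 3 3) (refl Nat 3)
type:
  Eq (Eq Nat 3 3) (refl Nat 3) (refl Nat 3)


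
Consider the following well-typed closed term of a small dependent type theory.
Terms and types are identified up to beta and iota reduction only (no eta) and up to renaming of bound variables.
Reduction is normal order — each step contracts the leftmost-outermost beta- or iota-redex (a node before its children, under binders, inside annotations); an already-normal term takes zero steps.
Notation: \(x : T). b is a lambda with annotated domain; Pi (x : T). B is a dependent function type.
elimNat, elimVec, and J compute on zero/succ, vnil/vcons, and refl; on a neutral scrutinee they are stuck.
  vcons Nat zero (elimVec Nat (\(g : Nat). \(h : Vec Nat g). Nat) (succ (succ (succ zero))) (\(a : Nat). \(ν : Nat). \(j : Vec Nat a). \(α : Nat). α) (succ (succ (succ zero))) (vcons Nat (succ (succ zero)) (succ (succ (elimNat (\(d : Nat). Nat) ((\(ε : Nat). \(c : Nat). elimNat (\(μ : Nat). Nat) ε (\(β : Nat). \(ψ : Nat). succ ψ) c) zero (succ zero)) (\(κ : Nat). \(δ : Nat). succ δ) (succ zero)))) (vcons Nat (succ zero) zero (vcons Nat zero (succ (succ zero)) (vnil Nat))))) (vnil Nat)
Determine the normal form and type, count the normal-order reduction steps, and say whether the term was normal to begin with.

reduced normal form:
  vcons Nat zero (succ (succ (succ zero))) (vnil Nat)
the term's type:
  Vec Nat (succ zero)
normal-order step count: 16
already normal: no
first redex: an elimVec iota-redex


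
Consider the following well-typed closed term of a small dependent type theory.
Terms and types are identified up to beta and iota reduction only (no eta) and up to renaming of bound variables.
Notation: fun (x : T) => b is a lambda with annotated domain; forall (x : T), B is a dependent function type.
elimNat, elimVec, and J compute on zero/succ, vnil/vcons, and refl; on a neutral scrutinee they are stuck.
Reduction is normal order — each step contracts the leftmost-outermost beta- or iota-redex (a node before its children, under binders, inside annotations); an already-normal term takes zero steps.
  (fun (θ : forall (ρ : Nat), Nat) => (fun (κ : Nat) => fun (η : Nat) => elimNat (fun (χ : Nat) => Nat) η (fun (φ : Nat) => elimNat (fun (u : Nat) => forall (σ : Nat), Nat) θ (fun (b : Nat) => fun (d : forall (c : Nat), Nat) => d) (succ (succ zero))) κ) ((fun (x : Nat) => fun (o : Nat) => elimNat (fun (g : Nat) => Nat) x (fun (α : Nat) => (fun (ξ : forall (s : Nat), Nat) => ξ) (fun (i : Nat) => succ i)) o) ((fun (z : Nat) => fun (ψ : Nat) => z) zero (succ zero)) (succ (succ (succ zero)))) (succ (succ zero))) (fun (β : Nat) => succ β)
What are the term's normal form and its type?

resulting normal form:
  succ (succ (succ (succ (succ zero))))
the term's type:
  Nat
observation: normalization takes exactly 37 steps under the normal-order strategy.


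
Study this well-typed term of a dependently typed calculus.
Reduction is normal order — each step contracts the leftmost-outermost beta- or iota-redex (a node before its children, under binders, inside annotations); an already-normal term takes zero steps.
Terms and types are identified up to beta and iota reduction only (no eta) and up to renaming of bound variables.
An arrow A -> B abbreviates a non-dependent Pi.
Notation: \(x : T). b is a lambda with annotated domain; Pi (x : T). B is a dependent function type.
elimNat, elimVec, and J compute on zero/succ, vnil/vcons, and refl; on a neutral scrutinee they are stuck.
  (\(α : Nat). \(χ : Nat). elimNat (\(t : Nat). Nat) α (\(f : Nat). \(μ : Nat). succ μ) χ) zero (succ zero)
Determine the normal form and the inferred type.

normal form:
  succ zero
the term's type:
  Nat
observation: 6 normal-order steps separate the term from its normal form.


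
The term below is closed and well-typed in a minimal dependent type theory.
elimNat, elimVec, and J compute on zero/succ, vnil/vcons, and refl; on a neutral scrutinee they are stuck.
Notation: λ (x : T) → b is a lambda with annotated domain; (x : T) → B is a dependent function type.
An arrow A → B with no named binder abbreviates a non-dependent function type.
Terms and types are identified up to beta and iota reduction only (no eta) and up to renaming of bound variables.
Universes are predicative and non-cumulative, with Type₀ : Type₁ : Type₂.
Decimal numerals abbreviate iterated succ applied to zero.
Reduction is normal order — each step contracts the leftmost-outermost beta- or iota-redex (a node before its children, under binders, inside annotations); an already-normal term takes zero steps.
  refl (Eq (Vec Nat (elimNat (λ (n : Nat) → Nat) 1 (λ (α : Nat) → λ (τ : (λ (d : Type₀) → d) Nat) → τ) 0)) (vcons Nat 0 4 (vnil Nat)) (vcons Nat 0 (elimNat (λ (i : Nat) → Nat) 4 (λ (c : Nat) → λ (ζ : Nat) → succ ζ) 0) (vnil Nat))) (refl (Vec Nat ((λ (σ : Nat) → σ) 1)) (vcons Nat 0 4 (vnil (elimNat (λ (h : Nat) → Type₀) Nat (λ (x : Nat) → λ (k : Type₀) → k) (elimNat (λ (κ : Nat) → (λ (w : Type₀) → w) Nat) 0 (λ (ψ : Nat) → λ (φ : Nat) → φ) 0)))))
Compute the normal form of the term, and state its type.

normal form:
  refl (Eq (Vec Nat 1) (vcons Nat 0 4 (vnil Nat)) (vcons Nat 0 4 (vnil Nat))) (refl (Vec Nat 1) (vcons Nat 0 4 (vnil Nat)))
the term's type:
  Eq (Eq (Vec Nat 1) (vcons Nat 0 4 (vnil Nat)) (vcons Nat 0 4 (vnil Nat))) (refl (Vec Nat 1) (vcons Nat 0 4 (vnil Nat))) (refl (Vec Nat 1) (vcons Nat 0 4 (vnil Nat)))


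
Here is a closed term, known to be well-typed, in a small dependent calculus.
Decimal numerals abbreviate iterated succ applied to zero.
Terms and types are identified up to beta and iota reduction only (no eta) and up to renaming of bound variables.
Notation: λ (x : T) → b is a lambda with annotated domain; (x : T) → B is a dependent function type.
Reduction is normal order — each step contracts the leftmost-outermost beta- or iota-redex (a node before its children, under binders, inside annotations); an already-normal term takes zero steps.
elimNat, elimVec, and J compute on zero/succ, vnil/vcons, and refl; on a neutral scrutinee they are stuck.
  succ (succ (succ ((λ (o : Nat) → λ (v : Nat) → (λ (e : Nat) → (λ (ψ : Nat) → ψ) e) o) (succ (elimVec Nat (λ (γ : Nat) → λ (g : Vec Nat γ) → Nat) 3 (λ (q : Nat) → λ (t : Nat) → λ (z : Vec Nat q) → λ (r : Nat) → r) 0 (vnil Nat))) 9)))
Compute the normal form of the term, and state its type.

resulting normal form:
  7
inferred type:
  Nat
observation: the term reaches its normal form after 5 normal-order steps.


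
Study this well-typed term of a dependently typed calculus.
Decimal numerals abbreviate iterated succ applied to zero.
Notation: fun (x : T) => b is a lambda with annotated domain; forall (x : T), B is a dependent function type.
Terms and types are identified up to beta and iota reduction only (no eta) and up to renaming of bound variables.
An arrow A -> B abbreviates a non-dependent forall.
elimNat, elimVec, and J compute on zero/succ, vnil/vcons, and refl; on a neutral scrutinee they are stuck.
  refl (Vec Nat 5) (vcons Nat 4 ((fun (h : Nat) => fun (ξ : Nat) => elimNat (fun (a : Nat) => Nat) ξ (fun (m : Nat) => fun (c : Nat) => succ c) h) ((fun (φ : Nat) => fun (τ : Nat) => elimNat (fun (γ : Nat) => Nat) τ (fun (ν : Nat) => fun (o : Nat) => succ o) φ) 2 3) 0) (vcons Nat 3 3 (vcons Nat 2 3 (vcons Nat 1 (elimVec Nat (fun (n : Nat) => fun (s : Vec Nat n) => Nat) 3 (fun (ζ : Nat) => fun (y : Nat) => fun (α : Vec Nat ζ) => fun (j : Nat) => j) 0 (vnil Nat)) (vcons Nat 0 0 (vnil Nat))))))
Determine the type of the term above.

the term's type:
  Eq (Vec Nat 5) (vcons Nat 4 5 (vcons Nat 3 3 (vcons Nat 2 3 (vcons Nat 1 3 (vcons Nat 0 0 (vnil Nat)))))) (vcons Nat 4 5 (vcons Nat 3 3 (vcons Nat 2 3 (vcons Nat 1 3 (vcons Nat 0 0 (vnil Nat))))))


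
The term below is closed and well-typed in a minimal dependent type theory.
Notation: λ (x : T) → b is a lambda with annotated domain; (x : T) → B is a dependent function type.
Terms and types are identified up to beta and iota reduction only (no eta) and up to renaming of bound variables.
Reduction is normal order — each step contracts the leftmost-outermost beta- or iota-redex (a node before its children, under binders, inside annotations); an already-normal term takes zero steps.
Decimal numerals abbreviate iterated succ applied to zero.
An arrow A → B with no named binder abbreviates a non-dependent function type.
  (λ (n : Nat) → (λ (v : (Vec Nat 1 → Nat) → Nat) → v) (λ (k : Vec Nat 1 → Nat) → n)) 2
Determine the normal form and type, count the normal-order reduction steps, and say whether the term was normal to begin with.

resulting normal form:
  λ (n : Vec Nat 1 → Nat) → 2
the term's type:
  (Vec Nat 1 → Nat) → Nat
normal-order step count: 2
term was already normal: no
first redex: a beta-redex


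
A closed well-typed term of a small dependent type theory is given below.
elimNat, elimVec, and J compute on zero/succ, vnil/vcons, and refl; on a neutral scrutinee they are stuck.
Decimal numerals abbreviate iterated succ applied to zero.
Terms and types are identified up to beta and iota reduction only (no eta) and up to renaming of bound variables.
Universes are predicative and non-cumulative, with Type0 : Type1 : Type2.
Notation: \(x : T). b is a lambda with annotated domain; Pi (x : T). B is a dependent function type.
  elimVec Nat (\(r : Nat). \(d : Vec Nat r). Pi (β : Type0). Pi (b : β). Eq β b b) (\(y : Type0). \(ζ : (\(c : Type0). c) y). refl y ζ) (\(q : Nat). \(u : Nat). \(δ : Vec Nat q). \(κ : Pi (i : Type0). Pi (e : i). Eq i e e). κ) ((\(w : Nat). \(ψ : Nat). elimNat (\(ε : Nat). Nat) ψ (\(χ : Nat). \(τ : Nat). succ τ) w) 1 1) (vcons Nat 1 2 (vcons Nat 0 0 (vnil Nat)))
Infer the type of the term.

type:
  Pi (r : Type0). Pi (d : r). Eq r d d


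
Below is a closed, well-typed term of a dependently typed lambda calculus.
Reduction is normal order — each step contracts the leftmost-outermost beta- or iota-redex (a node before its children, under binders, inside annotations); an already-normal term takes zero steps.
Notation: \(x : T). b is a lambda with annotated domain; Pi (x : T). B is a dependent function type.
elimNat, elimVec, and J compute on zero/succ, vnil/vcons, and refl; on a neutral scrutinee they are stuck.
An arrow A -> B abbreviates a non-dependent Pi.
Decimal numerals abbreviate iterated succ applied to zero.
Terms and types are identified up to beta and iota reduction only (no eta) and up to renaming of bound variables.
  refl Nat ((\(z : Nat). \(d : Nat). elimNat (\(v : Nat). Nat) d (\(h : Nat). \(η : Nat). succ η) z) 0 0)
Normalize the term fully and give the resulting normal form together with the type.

normal form:
  refl Nat 0
type:
  Eq Nat 0 0
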